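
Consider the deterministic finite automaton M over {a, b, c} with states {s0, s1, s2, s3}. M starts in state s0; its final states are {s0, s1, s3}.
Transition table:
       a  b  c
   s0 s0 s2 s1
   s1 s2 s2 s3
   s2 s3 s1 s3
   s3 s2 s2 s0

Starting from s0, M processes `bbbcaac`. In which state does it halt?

s0 --b--> s2
s2 --b--> s1
s1 --b--> s2
s2 --c--> s3
s3 --a--> s2
s2 --a--> s3
s3 --c--> s0

s0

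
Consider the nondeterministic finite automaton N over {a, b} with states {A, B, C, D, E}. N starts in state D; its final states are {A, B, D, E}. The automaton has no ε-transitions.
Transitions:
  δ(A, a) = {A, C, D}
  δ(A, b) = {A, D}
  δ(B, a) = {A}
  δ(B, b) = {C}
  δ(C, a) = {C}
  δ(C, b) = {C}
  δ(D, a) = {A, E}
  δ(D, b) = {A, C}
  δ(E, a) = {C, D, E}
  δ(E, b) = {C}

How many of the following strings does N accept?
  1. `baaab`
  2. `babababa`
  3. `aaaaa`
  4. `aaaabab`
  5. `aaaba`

5

`baaab`: accepted
`babababa`: accepted
`aaaaa`: accepted
`aaaabab`: accepted
`aaaba`: accepted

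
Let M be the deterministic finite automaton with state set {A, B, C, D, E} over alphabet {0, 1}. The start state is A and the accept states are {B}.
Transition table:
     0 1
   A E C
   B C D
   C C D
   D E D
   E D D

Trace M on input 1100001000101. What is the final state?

A --1--> C
C --1--> D
D --0--> E
E --0--> D
D --0--> E
E --0--> D
D --1--> D
D --0--> E
E --0--> D
D --0--> E
E --1--> D
D --0--> E
E --1--> D

D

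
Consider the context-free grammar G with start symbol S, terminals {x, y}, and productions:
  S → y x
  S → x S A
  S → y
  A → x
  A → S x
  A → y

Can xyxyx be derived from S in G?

S ⇒ xSA ⇒ xyxA ⇒ xyxSx ⇒ xyxyx

yes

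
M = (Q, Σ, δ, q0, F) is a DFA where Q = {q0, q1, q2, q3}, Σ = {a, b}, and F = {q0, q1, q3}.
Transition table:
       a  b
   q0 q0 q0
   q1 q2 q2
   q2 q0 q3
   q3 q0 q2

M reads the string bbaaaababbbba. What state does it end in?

q0 --b--> q0
q0 --b--> q0
q0 --a--> q0
q0 --a--> q0
q0 --a--> q0
q0 --a--> q0
q0 --b--> q0
q0 --a--> q0
q0 --b--> q0
q0 --b--> q0
q0 --b--> q0
q0 --b--> q0
q0 --a--> q0

q0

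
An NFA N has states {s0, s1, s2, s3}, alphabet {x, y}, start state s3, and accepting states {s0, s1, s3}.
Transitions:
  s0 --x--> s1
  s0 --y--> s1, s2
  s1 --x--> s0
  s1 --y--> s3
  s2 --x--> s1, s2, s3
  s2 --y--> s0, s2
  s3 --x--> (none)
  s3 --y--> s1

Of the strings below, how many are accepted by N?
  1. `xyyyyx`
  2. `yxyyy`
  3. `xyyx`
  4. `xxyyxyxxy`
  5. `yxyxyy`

`xyyyyx`: rejected
`yxyyy`: accepted
`xyyx`: rejected
`xxyyxyxxy`: rejected
`yxyxyy`: accepted

2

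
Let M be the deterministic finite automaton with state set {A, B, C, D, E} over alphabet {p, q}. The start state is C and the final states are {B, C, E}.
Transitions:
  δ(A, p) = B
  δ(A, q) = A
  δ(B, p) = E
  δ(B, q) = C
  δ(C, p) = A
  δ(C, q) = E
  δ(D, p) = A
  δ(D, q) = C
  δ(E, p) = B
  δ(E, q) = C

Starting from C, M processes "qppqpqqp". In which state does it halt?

C --q--> E
E --p--> B
B --p--> E
E --q--> C
C --p--> A
A --q--> A
A --q--> A
A --p--> B

B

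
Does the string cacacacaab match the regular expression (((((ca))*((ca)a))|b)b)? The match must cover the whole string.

Split as cacacacaa·b: ((((ca))*((ca)a))|b) matches cacacacaa and b matches b.

yes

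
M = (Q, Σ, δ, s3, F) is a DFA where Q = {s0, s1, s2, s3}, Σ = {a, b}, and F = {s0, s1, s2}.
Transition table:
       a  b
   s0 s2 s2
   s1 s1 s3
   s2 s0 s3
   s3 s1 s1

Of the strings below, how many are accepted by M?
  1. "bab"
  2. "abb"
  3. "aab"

"bab": rejected
"abb": accepted
"aab": rejected

1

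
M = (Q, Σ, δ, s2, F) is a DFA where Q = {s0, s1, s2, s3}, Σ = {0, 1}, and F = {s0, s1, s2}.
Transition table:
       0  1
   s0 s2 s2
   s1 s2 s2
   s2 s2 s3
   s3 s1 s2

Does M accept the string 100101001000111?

s2 --1--> s3
s3 --0--> s1
s1 --0--> s2
s2 --1--> s3
s3 --0--> s1
s1 --1--> s2
s2 --0--> s2
s2 --0--> s2
s2 --1--> s3
s3 --0--> s1
s1 --0--> s2
s2 --0--> s2
s2 --1--> s3
s3 --1--> s2
s2 --1--> s3
End in state s3, which is not an accepting state.

rejected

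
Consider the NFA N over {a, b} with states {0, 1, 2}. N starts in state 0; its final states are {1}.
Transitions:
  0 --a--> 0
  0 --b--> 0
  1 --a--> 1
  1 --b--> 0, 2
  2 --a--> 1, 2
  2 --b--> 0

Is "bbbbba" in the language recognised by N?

Start: {0}
read b: {0}
read b: {0}
read b: {0}
read b: {0}
read b: {0}
read a: {0}
Reachable ∩ accepting = {} — empty.

rejected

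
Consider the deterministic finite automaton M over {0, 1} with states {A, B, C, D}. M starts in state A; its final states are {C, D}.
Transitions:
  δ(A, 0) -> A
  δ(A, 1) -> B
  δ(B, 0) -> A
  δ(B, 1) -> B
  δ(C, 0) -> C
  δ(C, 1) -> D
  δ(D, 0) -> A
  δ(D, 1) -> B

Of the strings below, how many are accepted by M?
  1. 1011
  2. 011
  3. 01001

0

1011: rejected
011: rejected
01001: rejected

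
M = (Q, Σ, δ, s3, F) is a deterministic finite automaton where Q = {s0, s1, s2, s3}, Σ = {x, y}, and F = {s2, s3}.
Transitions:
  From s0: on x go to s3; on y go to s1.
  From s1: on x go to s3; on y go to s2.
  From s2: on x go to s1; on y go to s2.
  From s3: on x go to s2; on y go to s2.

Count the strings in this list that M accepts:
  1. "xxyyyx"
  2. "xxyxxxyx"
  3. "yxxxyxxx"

"xxyyyx": rejected
"xxyxxxyx": rejected
"yxxxyxxx": accepted

1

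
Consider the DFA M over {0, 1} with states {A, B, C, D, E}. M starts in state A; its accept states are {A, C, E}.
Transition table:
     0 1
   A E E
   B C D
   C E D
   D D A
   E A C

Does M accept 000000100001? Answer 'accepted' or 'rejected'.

A --0--> E
E --0--> A
A --0--> E
E --0--> A
A --0--> E
E --0--> A
A --1--> E
E --0--> A
A --0--> E
E --0--> A
A --0--> E
E --1--> C
End in state C, which is an accepting state.

accepted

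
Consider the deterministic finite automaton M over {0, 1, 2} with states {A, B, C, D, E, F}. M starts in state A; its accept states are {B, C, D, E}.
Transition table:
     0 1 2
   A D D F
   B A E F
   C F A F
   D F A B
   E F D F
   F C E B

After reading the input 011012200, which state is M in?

A --0--> D
D --1--> A
A --1--> D
D --0--> F
F --1--> E
E --2--> F
F --2--> B
B --0--> A
A --0--> D

D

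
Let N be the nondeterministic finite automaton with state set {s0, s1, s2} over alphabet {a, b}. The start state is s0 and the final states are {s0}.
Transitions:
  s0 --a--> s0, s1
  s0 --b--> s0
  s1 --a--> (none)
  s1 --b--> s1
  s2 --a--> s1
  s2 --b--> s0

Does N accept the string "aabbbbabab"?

Start: {s0}
read a: {s0, s1}
read a: {s0, s1}
read b: {s0, s1}
read b: {s0, s1}
read b: {s0, s1}
read b: {s0, s1}
read a: {s0, s1}
read b: {s0, s1}
read a: {s0, s1}
read b: {s0, s1}
Reachable ∩ accepting = {s0} — nonempty.

accepted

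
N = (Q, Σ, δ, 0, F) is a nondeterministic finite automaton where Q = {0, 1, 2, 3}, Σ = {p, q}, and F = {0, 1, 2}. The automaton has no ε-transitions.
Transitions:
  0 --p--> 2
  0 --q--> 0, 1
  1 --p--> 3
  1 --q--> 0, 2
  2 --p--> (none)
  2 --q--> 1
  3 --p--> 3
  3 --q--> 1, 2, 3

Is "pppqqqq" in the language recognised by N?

rejected

Start: {0}
read p: {2}
read p: {}
The reachable set is empty and stays empty for the remaining 5 symbols.
Reachable ∩ accepting = {} — empty.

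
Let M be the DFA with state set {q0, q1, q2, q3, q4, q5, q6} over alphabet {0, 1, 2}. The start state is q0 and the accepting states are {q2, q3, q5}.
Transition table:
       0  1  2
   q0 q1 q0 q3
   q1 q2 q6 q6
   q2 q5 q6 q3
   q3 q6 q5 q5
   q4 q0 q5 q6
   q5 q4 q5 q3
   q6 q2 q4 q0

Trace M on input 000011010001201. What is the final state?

q0 --0--> q1
q1 --0--> q2
q2 --0--> q5
q5 --0--> q4
q4 --1--> q5
q5 --1--> q5
q5 --0--> q4
q4 --1--> q5
q5 --0--> q4
q4 --0--> q0
q0 --0--> q1
q1 --1--> q6
q6 --2--> q0
q0 --0--> q1
q1 --1--> q6

q6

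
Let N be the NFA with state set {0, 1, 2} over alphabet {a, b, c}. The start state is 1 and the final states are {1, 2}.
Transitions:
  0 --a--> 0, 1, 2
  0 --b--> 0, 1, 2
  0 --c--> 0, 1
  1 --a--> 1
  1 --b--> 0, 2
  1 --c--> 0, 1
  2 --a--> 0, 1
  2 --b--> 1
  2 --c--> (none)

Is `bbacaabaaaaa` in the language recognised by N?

Start: {1}
read b: {0, 2}
read b: {0, 1, 2}
read a: {0, 1, 2}
read c: {0, 1}
read a: {0, 1, 2}
read a: {0, 1, 2}
read b: {0, 1, 2}
read a: {0, 1, 2}
read a: {0, 1, 2}
read a: {0, 1, 2}
read a: {0, 1, 2}
read a: {0, 1, 2}
Reachable ∩ accepting = {1, 2} — nonempty.

accepted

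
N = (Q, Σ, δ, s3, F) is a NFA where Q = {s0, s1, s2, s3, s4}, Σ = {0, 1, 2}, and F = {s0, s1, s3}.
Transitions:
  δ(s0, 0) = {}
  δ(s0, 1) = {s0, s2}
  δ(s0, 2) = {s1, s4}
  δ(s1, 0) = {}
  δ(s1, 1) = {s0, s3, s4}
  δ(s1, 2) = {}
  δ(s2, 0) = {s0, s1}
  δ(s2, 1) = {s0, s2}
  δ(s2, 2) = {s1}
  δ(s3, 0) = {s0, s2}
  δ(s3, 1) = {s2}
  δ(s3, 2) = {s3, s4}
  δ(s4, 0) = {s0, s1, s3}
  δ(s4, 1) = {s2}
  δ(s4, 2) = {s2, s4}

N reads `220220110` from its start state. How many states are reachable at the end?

Start: {s3}
read 2: {s3, s4}
read 2: {s2, s3, s4}
read 0: {s0, s1, s2, s3}
read 2: {s1, s3, s4}
read 2: {s2, s3, s4}
read 0: {s0, s1, s2, s3}
read 1: {s0, s2, s3, s4}
read 1: {s0, s2}
read 0: {s0, s1}
Final reachable set {s0, s1} has 2 states.

2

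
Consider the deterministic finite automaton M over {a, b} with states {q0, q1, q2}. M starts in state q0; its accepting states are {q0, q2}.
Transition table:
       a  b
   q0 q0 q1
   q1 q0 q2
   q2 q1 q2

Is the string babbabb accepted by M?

accepted

q0 --b--> q1
q1 --a--> q0
q0 --b--> q1
q1 --b--> q2
q2 --a--> q1
q1 --b--> q2
q2 --b--> q2
End in state q2, which is an accepting state.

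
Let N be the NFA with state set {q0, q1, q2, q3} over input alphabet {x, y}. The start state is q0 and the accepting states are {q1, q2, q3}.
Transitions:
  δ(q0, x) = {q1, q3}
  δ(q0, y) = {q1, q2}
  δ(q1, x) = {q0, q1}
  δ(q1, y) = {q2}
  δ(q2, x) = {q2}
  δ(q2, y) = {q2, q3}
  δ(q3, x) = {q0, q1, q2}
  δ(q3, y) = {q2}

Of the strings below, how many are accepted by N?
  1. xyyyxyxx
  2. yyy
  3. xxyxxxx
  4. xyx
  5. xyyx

5

xyyyxyxx: accepted
yyy: accepted
xxyxxxx: accepted
xyx: accepted
xyyx: accepted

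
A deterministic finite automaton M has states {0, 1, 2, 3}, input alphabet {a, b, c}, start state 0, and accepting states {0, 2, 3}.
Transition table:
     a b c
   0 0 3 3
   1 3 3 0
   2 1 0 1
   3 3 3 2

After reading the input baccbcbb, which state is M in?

0 --b--> 3
3 --a--> 3
3 --c--> 2
2 --c--> 1
1 --b--> 3
3 --c--> 2
2 --b--> 0
0 --b--> 3

3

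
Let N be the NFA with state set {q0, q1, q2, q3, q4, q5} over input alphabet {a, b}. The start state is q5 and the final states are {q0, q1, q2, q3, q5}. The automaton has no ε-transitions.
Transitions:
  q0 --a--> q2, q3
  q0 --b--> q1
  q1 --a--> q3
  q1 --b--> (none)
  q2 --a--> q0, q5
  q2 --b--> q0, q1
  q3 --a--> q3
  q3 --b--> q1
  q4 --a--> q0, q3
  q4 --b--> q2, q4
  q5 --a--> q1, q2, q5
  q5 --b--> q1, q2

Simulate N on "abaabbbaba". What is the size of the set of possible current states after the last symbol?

1

Start: {q5}
read a: {q1, q2, q5}
read b: {q0, q1, q2}
read a: {q0, q2, q3, q5}
read a: {q0, q1, q2, q3, q5}
read b: {q0, q1, q2}
read b: {q0, q1}
read b: {q1}
read a: {q3}
read b: {q1}
read a: {q3}
Final reachable set {q3} has 1 state.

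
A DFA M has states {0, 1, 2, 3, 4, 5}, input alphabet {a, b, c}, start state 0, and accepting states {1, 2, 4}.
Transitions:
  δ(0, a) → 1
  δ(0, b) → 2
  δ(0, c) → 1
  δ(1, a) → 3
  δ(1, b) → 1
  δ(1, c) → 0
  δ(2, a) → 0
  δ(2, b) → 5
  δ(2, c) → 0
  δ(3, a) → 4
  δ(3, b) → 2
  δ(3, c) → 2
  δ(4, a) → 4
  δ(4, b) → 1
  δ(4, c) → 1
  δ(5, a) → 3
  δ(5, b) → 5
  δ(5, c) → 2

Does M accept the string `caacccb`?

0 --c--> 1
1 --a--> 3
3 --a--> 4
4 --c--> 1
1 --c--> 0
0 --c--> 1
1 --b--> 1
End in state 1, which is an accepting state.

accepted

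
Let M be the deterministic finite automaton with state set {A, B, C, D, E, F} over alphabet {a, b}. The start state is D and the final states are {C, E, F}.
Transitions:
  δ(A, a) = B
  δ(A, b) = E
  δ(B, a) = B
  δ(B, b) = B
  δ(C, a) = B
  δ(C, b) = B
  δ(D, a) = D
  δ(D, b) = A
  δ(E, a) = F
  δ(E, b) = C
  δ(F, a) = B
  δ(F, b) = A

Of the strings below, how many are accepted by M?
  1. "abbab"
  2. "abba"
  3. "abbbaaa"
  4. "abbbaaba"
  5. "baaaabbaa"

"abbab": rejected
"abba": accepted
"abbbaaa": rejected
"abbbaaba": rejected
"baaaabbaa": rejected

1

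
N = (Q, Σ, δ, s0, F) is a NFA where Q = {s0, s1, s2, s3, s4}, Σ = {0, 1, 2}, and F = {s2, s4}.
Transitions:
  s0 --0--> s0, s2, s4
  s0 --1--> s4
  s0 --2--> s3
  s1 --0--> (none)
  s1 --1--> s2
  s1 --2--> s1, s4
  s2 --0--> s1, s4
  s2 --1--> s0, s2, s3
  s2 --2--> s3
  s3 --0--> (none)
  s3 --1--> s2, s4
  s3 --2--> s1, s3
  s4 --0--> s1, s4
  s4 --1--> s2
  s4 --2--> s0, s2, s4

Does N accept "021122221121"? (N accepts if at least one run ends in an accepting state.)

Start: {s0}
read 0: {s0, s2, s4}
read 2: {s0, s2, s3, s4}
read 1: {s0, s2, s3, s4}
read 1: {s0, s2, s3, s4}
read 2: {s0, s1, s2, s3, s4}
read 2: {s0, s1, s2, s3, s4}
read 2: {s0, s1, s2, s3, s4}
read 2: {s0, s1, s2, s3, s4}
read 1: {s0, s2, s3, s4}
read 1: {s0, s2, s3, s4}
read 2: {s0, s1, s2, s3, s4}
read 1: {s0, s2, s3, s4}
Reachable ∩ accepting = {s2, s4} — nonempty.

accepted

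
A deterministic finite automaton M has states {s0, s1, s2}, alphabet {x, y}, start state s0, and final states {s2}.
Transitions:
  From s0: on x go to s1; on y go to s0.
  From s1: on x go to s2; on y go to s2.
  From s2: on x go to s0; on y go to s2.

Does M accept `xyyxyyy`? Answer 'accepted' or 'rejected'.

rejected

s0 --x--> s1
s1 --y--> s2
s2 --y--> s2
s2 --x--> s0
s0 --y--> s0
s0 --y--> s0
s0 --y--> s0
End in state s0, which is not an accepting state.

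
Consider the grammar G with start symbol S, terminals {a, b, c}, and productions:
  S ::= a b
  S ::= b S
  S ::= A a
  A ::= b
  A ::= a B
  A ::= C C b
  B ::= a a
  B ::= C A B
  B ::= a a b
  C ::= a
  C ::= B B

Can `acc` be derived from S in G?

no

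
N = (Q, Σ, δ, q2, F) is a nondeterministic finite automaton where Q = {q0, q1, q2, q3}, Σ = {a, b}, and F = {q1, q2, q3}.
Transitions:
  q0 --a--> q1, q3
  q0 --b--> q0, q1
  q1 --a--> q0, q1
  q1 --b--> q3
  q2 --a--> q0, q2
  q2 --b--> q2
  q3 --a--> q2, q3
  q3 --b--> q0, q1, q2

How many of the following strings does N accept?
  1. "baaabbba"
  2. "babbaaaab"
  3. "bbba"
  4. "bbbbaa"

4

"baaabbba": accepted
"babbaaaab": accepted
"bbba": accepted
"bbbbaa": accepted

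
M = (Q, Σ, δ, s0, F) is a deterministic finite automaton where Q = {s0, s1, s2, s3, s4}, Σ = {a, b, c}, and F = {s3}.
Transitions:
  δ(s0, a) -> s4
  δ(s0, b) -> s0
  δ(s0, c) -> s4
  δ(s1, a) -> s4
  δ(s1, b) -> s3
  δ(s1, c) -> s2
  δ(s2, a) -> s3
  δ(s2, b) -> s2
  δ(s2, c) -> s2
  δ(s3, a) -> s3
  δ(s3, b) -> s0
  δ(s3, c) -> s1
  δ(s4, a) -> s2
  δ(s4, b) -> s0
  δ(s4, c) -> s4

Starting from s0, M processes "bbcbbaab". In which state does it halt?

s0 --b--> s0
s0 --b--> s0
s0 --c--> s4
s4 --b--> s0
s0 --b--> s0
s0 --a--> s4
s4 --a--> s2
s2 --b--> s2

s2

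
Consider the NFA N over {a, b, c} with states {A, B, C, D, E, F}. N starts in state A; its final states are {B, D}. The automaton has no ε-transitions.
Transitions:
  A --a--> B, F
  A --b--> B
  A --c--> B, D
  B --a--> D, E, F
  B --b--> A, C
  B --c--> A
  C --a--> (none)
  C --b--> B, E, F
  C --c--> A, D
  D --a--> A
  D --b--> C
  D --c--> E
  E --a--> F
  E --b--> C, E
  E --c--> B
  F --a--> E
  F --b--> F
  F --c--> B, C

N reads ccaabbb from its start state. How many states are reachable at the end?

Start: {A}
read c: {B, D}
read c: {A, E}
read a: {B, F}
read a: {D, E, F}
read b: {C, E, F}
read b: {B, C, E, F}
read b: {A, B, C, E, F}
Final reachable set {A, B, C, E, F} has 5 states.

5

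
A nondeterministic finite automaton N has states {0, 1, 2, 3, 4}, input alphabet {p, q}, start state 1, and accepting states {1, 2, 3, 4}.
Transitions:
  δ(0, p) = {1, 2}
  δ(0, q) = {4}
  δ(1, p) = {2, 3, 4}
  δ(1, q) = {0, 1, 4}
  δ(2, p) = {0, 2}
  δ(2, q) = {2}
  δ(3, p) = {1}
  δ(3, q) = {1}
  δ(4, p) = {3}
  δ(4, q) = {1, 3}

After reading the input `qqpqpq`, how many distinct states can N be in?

Start: {1}
read q: {0, 1, 4}
read q: {0, 1, 3, 4}
read p: {1, 2, 3, 4}
read q: {0, 1, 2, 3, 4}
read p: {0, 1, 2, 3, 4}
read q: {0, 1, 2, 3, 4}
Final reachable set {0, 1, 2, 3, 4} has 5 states.

5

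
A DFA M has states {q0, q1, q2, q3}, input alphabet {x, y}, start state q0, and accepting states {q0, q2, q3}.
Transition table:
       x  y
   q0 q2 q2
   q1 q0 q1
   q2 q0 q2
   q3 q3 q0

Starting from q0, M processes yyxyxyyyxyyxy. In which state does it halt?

q0 --y--> q2
q2 --y--> q2
q2 --x--> q0
q0 --y--> q2
q2 --x--> q0
q0 --y--> q2
q2 --y--> q2
q2 --y--> q2
q2 --x--> q0
q0 --y--> q2
q2 --y--> q2
q2 --x--> q0
q0 --y--> q2

q2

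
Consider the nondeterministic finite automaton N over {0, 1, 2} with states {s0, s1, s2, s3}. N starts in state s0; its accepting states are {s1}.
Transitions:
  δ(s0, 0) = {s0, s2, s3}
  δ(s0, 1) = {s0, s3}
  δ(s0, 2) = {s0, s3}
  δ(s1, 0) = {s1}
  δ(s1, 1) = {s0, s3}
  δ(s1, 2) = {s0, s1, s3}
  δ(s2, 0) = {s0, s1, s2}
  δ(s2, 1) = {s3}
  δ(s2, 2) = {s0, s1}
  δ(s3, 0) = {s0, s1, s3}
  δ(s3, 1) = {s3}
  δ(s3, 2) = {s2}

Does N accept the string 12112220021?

rejected

Start: {s0}
read 1: {s0, s3}
read 2: {s0, s2, s3}
read 1: {s0, s3}
read 1: {s0, s3}
read 2: {s0, s2, s3}
read 2: {s0, s1, s2, s3}
read 2: {s0, s1, s2, s3}
read 0: {s0, s1, s2, s3}
read 0: {s0, s1, s2, s3}
read 2: {s0, s1, s2, s3}
read 1: {s0, s3}
Reachable ∩ accepting = {} — empty.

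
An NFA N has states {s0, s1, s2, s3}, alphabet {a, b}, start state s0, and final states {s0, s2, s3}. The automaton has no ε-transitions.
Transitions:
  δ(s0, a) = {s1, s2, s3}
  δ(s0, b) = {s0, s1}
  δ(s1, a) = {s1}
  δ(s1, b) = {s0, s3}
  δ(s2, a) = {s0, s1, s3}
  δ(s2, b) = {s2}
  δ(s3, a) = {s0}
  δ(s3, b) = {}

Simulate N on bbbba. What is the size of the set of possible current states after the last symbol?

4

Start: {s0}
read b: {s0, s1}
read b: {s0, s1, s3}
read b: {s0, s1, s3}
read b: {s0, s1, s3}
read a: {s0, s1, s2, s3}
Final reachable set {s0, s1, s2, s3} has 4 states.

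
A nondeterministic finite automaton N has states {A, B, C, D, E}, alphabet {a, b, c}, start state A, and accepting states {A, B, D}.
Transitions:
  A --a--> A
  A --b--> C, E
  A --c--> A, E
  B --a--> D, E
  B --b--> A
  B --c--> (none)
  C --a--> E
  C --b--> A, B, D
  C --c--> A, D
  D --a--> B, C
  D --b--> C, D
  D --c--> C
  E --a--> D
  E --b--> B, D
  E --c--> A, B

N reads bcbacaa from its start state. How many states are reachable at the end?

Start: {A}
read b: {C, E}
read c: {A, B, D}
read b: {A, C, D, E}
read a: {A, B, C, D, E}
read c: {A, B, C, D, E}
read a: {A, B, C, D, E}
read a: {A, B, C, D, E}
Final reachable set {A, B, C, D, E} has 5 states.

5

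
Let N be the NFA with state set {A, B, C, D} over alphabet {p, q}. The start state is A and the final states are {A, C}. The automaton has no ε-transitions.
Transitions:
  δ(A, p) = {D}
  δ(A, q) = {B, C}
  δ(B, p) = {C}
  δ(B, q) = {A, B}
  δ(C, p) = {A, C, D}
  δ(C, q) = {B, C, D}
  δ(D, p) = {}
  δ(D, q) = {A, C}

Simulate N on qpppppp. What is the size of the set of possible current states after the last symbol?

Start: {A}
read q: {B, C}
read p: {A, C, D}
read p: {A, C, D}
read p: {A, C, D}
read p: {A, C, D}
read p: {A, C, D}
read p: {A, C, D}
Final reachable set {A, C, D} has 3 states.

3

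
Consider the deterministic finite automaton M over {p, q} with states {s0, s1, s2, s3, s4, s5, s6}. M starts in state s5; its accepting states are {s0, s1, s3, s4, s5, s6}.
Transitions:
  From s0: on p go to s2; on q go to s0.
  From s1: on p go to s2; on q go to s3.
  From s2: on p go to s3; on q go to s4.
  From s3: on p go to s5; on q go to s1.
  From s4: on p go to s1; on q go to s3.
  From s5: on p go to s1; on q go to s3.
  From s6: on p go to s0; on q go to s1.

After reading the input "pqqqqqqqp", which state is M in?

s5 --p--> s1
s1 --q--> s3
s3 --q--> s1
s1 --q--> s3
s3 --q--> s1
s1 --q--> s3
s3 --q--> s1
s1 --q--> s3
s3 --p--> s5

s5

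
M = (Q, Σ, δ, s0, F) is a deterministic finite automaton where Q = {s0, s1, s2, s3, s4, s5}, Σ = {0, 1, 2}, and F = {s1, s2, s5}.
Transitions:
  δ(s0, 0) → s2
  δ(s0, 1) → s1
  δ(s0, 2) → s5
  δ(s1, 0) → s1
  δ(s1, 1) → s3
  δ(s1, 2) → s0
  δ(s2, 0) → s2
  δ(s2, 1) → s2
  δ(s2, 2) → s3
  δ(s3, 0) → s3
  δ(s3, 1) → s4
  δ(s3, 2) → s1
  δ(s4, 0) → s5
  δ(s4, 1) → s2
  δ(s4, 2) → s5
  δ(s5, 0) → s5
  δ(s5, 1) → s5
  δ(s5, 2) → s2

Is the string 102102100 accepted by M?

accepted

s0 --1--> s1
s1 --0--> s1
s1 --2--> s0
s0 --1--> s1
s1 --0--> s1
s1 --2--> s0
s0 --1--> s1
s1 --0--> s1
s1 --0--> s1
End in state s1, which is an accepting state.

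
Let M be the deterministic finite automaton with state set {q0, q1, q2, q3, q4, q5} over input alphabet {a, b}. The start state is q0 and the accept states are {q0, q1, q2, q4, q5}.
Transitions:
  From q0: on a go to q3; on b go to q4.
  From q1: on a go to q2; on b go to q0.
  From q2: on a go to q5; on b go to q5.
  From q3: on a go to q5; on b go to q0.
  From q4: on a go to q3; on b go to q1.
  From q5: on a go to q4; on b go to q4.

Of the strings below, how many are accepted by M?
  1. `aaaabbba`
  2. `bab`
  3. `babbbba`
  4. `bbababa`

`aaaabbba`: accepted
`bab`: accepted
`babbbba`: rejected
`bbababa`: accepted

3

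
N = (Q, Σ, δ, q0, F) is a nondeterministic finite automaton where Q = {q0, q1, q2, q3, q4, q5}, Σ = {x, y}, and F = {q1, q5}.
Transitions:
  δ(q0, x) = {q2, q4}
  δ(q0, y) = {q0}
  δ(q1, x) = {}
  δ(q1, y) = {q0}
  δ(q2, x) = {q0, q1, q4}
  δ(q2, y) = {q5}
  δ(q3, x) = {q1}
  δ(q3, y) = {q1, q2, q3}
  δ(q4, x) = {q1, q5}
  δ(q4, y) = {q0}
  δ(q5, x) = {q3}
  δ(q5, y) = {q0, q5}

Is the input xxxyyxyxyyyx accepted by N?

accepted

Start: {q0}
read x: {q2, q4}
read x: {q0, q1, q4, q5}
read x: {q1, q2, q3, q4, q5}
read y: {q0, q1, q2, q3, q5}
read y: {q0, q1, q2, q3, q5}
read x: {q0, q1, q2, q3, q4}
read y: {q0, q1, q2, q3, q5}
read x: {q0, q1, q2, q3, q4}
read y: {q0, q1, q2, q3, q5}
read y: {q0, q1, q2, q3, q5}
read y: {q0, q1, q2, q3, q5}
read x: {q0, q1, q2, q3, q4}
Reachable ∩ accepting = {q1} — nonempty.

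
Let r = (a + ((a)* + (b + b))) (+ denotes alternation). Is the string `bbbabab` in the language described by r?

no

Neither a nor ((a)*+(b+b)) matches bbbabab.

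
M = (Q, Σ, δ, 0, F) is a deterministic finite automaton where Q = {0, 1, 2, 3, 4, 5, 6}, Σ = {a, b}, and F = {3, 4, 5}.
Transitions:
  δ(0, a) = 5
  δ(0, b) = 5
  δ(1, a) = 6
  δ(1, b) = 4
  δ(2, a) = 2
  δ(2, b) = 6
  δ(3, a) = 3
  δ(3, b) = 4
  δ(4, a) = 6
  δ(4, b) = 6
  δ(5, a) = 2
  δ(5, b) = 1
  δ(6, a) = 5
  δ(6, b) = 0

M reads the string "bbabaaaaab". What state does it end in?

0 --b--> 5
5 --b--> 1
1 --a--> 6
6 --b--> 0
0 --a--> 5
5 --a--> 2
2 --a--> 2
2 --a--> 2
2 --a--> 2
2 --b--> 6

6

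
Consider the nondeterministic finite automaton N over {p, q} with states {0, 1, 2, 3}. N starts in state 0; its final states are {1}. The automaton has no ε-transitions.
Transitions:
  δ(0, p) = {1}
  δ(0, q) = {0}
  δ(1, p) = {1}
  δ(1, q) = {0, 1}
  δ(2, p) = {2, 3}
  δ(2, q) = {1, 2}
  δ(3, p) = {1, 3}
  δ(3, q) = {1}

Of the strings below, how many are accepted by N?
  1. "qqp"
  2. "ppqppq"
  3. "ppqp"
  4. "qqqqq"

"qqp": accepted
"ppqppq": accepted
"ppqp": accepted
"qqqqq": rejected

3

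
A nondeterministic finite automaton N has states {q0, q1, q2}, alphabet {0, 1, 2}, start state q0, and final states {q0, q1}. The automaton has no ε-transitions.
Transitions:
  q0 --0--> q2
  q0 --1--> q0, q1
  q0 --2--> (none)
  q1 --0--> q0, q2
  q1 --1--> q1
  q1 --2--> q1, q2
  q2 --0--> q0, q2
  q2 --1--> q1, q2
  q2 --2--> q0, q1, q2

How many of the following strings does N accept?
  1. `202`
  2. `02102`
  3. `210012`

1

`202`: rejected
`02102`: accepted
`210012`: rejected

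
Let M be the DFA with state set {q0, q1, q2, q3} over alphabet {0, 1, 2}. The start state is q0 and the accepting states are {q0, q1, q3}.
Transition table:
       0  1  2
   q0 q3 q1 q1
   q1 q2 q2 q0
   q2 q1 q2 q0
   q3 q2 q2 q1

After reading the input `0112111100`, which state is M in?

q2

q0 --0--> q3
q3 --1--> q2
q2 --1--> q2
q2 --2--> q0
q0 --1--> q1
q1 --1--> q2
q2 --1--> q2
q2 --1--> q2
q2 --0--> q1
q1 --0--> q2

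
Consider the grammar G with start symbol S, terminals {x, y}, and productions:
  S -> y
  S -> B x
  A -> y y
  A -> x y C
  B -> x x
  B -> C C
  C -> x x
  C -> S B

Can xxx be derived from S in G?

S ⇒ Bx ⇒ xxx

yes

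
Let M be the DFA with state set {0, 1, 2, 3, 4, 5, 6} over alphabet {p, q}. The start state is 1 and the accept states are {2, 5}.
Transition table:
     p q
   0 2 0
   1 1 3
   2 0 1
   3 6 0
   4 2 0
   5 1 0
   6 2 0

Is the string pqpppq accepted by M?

1 --p--> 1
1 --q--> 3
3 --p--> 6
6 --p--> 2
2 --p--> 0
0 --q--> 0
End in state 0, which is not an accepting state.

rejected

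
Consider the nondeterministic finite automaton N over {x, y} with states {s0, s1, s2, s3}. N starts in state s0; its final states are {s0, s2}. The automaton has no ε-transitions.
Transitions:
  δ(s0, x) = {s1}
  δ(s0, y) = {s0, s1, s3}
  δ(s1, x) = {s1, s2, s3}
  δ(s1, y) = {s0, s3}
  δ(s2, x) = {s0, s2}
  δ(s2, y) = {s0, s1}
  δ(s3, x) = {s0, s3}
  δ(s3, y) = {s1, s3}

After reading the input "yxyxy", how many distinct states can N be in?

3

Start: {s0}
read y: {s0, s1, s3}
read x: {s0, s1, s2, s3}
read y: {s0, s1, s3}
read x: {s0, s1, s2, s3}
read y: {s0, s1, s3}
Final reachable set {s0, s1, s3} has 3 states.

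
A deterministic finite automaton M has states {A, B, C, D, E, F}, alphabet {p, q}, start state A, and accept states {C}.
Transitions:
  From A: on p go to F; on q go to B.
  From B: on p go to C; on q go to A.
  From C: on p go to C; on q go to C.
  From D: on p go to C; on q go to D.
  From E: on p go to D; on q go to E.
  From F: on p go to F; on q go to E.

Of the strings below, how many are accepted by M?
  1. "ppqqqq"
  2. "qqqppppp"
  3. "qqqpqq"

2

"ppqqqq": rejected
"qqqppppp": accepted
"qqqpqq": accepted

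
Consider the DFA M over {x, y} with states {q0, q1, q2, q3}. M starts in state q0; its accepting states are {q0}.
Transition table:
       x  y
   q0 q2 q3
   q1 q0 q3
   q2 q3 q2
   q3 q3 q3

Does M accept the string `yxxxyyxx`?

q0 --y--> q3
q3 --x--> q3
q3 --x--> q3
q3 --x--> q3
q3 --y--> q3
q3 --y--> q3
q3 --x--> q3
q3 --x--> q3
End in state q3, which is not an accepting state.

rejected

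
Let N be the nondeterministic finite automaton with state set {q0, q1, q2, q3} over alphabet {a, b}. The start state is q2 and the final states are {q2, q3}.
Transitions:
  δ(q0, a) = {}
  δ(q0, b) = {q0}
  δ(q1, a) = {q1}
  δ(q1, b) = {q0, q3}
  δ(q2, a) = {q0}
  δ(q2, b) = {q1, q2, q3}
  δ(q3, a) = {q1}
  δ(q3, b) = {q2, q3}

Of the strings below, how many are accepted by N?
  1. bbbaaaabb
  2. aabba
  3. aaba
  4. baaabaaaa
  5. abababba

bbbaaaabb: accepted
aabba: rejected
aaba: rejected
baaabaaaa: rejected
abababba: rejected

1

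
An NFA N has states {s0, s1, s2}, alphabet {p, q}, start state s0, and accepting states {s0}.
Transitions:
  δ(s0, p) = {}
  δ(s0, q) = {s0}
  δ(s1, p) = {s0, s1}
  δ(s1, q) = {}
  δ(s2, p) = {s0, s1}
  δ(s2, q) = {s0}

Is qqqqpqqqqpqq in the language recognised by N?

rejected

Start: {s0}
read q: {s0}
read q: {s0}
read q: {s0}
read q: {s0}
read p: {}
The reachable set is empty and stays empty for the remaining 7 symbols.
Reachable ∩ accepting = {} — empty.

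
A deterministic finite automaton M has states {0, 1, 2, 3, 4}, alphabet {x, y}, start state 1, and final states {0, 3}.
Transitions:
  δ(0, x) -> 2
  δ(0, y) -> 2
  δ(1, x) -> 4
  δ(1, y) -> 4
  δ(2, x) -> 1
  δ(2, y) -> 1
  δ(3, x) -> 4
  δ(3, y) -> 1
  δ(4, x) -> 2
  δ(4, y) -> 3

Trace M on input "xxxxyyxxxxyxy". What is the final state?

1 --x--> 4
4 --x--> 2
2 --x--> 1
1 --x--> 4
4 --y--> 3
3 --y--> 1
1 --x--> 4
4 --x--> 2
2 --x--> 1
1 --x--> 4
4 --y--> 3
3 --x--> 4
4 --y--> 3

3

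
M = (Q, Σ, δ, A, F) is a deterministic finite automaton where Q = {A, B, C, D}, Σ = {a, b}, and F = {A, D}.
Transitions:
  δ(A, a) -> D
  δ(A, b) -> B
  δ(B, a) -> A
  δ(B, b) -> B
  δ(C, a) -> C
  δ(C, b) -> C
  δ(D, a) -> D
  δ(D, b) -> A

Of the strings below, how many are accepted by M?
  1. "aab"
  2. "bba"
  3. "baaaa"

3

"aab": accepted
"bba": accepted
"baaaa": accepted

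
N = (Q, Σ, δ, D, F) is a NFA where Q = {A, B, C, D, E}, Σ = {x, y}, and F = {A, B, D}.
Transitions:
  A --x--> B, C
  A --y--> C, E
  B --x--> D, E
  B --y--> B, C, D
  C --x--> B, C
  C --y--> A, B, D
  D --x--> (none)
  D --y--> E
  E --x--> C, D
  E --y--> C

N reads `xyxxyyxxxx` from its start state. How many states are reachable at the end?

Start: {D}
read x: {}
The reachable set is empty and stays empty for the remaining 9 symbols.
Final reachable set {} has 0 states.

0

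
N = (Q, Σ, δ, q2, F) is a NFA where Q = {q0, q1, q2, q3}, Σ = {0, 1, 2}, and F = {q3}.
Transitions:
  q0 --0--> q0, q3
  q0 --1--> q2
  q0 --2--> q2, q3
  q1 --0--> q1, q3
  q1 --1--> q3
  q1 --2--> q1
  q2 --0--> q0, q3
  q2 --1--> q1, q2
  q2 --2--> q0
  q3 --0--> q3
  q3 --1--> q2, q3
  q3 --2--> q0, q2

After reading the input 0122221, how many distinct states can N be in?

Start: {q2}
read 0: {q0, q3}
read 1: {q2, q3}
read 2: {q0, q2}
read 2: {q0, q2, q3}
read 2: {q0, q2, q3}
read 2: {q0, q2, q3}
read 1: {q1, q2, q3}
Final reachable set {q1, q2, q3} has 3 states.

3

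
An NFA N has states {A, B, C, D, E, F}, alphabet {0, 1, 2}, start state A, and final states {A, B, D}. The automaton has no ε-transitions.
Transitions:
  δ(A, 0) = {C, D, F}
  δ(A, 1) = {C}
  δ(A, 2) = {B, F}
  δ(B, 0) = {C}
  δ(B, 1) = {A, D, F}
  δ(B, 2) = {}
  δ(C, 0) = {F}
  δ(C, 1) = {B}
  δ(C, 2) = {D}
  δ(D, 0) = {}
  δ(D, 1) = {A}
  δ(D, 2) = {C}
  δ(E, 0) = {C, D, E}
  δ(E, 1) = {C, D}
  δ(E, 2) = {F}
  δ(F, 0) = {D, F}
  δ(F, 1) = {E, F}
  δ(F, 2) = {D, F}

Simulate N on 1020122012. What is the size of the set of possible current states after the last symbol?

3

Start: {A}
read 1: {C}
read 0: {F}
read 2: {D, F}
read 0: {D, F}
read 1: {A, E, F}
read 2: {B, D, F}
read 2: {C, D, F}
read 0: {D, F}
read 1: {A, E, F}
read 2: {B, D, F}
Final reachable set {B, D, F} has 3 states.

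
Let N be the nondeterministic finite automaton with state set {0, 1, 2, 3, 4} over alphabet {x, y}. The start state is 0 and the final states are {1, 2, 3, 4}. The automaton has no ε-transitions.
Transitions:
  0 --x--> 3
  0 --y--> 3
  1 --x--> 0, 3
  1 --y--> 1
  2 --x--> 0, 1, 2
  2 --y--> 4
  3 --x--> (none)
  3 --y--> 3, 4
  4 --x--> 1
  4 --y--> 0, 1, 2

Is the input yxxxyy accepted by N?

rejected

Start: {0}
read y: {3}
read x: {}
The reachable set is empty and stays empty for the remaining 4 symbols.
Reachable ∩ accepting = {} — empty.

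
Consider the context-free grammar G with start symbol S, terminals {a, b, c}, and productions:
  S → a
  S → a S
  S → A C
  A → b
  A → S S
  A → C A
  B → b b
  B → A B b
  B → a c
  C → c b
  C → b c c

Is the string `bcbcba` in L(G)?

no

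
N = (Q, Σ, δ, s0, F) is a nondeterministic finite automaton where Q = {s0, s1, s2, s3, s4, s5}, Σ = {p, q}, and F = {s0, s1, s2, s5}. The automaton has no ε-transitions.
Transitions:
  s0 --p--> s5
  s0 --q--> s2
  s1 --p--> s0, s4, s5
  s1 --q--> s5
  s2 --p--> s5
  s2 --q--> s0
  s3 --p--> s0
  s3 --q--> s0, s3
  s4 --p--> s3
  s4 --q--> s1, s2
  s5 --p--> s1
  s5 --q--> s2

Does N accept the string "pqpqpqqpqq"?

Start: {s0}
read p: {s5}
read q: {s2}
read p: {s5}
read q: {s2}
read p: {s5}
read q: {s2}
read q: {s0}
read p: {s5}
read q: {s2}
read q: {s0}
Reachable ∩ accepting = {s0} — nonempty.

accepted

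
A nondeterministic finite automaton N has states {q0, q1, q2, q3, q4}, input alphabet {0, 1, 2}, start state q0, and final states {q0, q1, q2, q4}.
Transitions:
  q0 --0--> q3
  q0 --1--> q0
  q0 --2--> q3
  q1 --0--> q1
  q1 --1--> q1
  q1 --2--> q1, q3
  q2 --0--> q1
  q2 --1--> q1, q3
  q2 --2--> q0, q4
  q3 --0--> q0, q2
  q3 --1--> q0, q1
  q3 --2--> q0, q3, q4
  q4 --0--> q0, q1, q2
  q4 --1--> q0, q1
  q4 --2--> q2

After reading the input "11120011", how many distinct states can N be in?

2

Start: {q0}
read 1: {q0}
read 1: {q0}
read 1: {q0}
read 2: {q3}
read 0: {q0, q2}
read 0: {q1, q3}
read 1: {q0, q1}
read 1: {q0, q1}
Final reachable set {q0, q1} has 2 states.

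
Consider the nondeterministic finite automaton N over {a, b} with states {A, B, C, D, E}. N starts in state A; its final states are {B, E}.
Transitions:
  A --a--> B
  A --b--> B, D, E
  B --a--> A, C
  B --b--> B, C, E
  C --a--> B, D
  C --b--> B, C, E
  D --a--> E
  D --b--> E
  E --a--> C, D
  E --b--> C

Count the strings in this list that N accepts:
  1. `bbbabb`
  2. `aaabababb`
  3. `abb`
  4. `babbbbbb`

`bbbabb`: accepted
`aaabababb`: accepted
`abb`: accepted
`babbbbbb`: accepted

4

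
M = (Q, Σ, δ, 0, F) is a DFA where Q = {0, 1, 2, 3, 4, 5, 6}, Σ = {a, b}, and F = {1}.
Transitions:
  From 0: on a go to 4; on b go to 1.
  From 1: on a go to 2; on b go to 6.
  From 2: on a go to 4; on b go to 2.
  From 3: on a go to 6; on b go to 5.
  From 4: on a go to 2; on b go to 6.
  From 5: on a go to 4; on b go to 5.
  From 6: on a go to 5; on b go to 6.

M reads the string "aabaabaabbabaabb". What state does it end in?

0 --a--> 4
4 --a--> 2
2 --b--> 2
2 --a--> 4
4 --a--> 2
2 --b--> 2
2 --a--> 4
4 --a--> 2
2 --b--> 2
2 --b--> 2
2 --a--> 4
4 --b--> 6
6 --a--> 5
5 --a--> 4
4 --b--> 6
6 --b--> 6

6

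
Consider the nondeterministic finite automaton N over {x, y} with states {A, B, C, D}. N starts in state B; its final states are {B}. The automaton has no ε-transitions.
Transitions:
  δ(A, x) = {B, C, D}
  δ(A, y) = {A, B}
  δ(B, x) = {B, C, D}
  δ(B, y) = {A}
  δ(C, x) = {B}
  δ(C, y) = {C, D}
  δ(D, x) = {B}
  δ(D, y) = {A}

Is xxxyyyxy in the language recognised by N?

rejected

Start: {B}
read x: {B, C, D}
read x: {B, C, D}
read x: {B, C, D}
read y: {A, C, D}
read y: {A, B, C, D}
read y: {A, B, C, D}
read x: {B, C, D}
read y: {A, C, D}
Reachable ∩ accepting = {} — empty.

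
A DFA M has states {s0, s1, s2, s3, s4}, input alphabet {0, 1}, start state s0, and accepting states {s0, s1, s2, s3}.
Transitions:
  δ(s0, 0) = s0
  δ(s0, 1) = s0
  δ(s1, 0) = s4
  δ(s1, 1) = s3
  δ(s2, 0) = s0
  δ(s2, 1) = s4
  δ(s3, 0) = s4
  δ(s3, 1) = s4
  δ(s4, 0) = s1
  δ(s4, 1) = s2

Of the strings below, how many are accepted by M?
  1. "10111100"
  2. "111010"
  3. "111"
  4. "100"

"10111100": accepted
"111010": accepted
"111": accepted
"100": accepted

4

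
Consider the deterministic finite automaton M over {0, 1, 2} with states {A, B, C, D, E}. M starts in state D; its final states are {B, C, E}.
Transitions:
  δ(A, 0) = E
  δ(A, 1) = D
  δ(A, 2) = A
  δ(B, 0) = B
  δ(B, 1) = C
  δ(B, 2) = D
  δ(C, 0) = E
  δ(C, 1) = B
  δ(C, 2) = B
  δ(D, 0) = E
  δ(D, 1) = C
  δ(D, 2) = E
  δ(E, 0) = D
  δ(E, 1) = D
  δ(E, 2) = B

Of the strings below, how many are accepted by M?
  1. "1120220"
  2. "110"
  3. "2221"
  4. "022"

"1120220": accepted
"110": accepted
"2221": accepted
"022": rejected

3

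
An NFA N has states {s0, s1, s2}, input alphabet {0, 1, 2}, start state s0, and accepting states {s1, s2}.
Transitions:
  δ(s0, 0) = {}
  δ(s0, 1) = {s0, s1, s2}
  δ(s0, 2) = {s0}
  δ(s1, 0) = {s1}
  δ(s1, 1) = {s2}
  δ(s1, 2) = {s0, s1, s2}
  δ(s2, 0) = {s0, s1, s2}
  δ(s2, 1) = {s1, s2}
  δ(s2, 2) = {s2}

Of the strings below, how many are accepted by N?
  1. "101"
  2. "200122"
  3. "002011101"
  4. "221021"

"101": accepted
"200122": rejected
"002011101": rejected
"221021": accepted

2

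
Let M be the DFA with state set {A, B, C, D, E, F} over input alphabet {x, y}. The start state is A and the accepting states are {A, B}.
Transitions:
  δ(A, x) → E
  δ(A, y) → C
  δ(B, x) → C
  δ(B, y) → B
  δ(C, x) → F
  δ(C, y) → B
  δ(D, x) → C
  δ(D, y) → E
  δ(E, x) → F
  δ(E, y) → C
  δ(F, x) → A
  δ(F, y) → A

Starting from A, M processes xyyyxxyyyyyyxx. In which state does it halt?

A --x--> E
E --y--> C
C --y--> B
B --y--> B
B --x--> C
C --x--> F
F --y--> A
A --y--> C
C --y--> B
B --y--> B
B --y--> B
B --y--> B
B --x--> C
C --x--> F

F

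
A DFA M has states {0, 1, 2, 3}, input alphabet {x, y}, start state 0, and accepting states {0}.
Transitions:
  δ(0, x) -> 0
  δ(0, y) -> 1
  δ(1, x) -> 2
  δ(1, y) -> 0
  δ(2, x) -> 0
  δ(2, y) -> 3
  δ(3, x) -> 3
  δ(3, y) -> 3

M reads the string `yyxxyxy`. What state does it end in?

0 --y--> 1
1 --y--> 0
0 --x--> 0
0 --x--> 0
0 --y--> 1
1 --x--> 2
2 --y--> 3

3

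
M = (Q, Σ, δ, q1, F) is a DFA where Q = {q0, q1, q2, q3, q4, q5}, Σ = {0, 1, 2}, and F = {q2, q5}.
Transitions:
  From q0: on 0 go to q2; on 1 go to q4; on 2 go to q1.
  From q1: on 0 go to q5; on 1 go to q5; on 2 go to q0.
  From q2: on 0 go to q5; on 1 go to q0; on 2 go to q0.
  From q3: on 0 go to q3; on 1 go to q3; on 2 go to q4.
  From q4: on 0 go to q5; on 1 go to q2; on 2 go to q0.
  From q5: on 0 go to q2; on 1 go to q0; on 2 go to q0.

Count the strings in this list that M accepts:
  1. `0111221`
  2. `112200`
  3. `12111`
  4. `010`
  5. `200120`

4

`0111221`: accepted
`112200`: accepted
`12111`: rejected
`010`: accepted
`200120`: accepted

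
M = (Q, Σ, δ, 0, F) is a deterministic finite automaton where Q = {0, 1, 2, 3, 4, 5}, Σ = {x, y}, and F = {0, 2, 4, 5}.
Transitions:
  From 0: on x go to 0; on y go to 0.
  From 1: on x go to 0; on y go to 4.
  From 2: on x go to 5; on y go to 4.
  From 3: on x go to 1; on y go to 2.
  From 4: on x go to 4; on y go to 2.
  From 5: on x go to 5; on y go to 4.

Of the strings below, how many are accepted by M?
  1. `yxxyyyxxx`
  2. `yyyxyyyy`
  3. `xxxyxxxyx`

`yxxyyyxxx`: accepted
`yyyxyyyy`: accepted
`xxxyxxxyx`: accepted

3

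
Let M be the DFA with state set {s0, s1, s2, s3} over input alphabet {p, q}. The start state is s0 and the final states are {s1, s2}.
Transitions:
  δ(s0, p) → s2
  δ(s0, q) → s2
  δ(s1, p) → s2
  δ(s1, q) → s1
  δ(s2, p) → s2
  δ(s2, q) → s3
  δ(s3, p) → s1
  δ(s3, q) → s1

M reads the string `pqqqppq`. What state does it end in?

s0 --p--> s2
s2 --q--> s3
s3 --q--> s1
s1 --q--> s1
s1 --p--> s2
s2 --p--> s2
s2 --q--> s3

s3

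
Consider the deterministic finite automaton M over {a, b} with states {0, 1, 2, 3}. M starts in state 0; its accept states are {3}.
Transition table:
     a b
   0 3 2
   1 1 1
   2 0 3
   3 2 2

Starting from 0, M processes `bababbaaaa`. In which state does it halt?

2

0 --b--> 2
2 --a--> 0
0 --b--> 2
2 --a--> 0
0 --b--> 2
2 --b--> 3
3 --a--> 2
2 --a--> 0
0 --a--> 3
3 --a--> 2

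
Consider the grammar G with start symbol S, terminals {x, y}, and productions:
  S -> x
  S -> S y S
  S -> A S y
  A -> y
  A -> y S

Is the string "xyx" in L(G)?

yes

S ⇒ SyS ⇒ xyS ⇒ xyx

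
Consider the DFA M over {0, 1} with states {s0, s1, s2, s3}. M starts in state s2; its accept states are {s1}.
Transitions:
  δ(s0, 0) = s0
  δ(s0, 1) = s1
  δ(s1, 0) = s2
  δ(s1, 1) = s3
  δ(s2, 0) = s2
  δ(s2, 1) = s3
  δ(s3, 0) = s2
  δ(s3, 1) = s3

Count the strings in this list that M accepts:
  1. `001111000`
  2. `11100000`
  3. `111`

`001111000`: rejected
`11100000`: rejected
`111`: rejected

0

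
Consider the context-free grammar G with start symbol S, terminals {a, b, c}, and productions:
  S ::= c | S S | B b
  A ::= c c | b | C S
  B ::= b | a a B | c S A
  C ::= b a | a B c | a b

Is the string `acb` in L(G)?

no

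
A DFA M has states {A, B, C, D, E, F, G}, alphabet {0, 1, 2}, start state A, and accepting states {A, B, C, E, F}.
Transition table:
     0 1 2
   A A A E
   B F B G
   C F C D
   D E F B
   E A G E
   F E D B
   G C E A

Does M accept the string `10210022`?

A --1--> A
A --0--> A
A --2--> E
E --1--> G
G --0--> C
C --0--> F
F --2--> B
B --2--> G
End in state G, which is not an accepting state.

rejected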